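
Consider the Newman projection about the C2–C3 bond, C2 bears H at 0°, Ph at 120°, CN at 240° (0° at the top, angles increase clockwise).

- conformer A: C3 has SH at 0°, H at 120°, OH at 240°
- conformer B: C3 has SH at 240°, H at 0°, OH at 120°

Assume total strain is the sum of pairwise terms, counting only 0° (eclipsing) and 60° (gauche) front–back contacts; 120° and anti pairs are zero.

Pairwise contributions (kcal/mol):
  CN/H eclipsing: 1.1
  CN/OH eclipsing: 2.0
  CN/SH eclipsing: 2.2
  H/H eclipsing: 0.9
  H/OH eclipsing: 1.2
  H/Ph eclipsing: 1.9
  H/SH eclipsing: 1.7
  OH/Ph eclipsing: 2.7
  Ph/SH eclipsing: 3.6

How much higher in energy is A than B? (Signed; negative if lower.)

A is eclipsed. H at 0° is eclipsed with SH at 0° (1.7); Ph at 120° is eclipsed with H at 120° (1.9); CN at 240° is eclipsed with OH at 240° (2.0). Total 5.6 kcal/mol.
B is eclipsed. H at 0° is eclipsed with H at 0° (0.9); Ph at 120° is eclipsed with OH at 120° (2.7); CN at 240° is eclipsed with SH at 240° (2.2). Total 5.8 kcal/mol.
E(A) − E(B) = 5.6 − 5.8 = -0.2 kcal/mol.

-0.2 kcal/mol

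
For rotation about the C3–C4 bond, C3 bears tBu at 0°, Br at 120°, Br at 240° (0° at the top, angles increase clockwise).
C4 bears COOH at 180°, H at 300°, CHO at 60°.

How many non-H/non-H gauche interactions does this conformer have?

4

Non-H gauche pairs: tBu(0°)/CHO(60°); Br(120°)/COOH(180°); Br(120°)/CHO(60°); Br(240°)/COOH(180°) — 4 interactions.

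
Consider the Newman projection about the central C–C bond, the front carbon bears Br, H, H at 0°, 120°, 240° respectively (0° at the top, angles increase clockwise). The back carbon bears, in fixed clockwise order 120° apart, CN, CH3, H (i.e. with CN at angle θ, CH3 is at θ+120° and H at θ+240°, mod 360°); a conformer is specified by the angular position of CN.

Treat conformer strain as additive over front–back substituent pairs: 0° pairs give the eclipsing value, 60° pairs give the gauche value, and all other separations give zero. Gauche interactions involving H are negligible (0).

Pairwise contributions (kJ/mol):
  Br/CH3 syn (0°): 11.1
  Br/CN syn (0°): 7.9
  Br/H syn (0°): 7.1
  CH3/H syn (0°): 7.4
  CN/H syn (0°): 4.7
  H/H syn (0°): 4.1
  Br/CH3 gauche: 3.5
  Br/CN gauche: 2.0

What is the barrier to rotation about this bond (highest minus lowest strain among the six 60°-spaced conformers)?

17.9 kJ/mol

CN at 0° (eclipsed): Br(0°)/CN(0°) eclipsed 7.9; H(120°)/CH3(120°) eclipsed 7.4; H(240°)/H(240°) eclipsed 4.1 → 19.4 kJ/mol.
CN at 60° (staggered): Br(0°)/CN(60°) gauche 2.0 → 2.0 kJ/mol.
CN at 120° (eclipsed): Br(0°)/H(0°) eclipsed 7.1; H(120°)/CN(120°) eclipsed 4.7; H(240°)/CH3(240°) eclipsed 7.4 → 19.2 kJ/mol.
CN at 180° (staggered): Br(0°)/CH3(300°) gauche 3.5 → 3.5 kJ/mol.
CN at 240° (eclipsed): Br(0°)/CH3(0°) eclipsed 11.1; H(120°)/H(120°) eclipsed 4.1; H(240°)/CN(240°) eclipsed 4.7 → 19.9 kJ/mol.
CN at 300° (staggered): Br(0°)/CN(300°) gauche 2.0; Br(0°)/CH3(60°) gauche 3.5 → 5.5 kJ/mol.
Max at 240° (19.9 kJ/mol), min at 60° (2.0 kJ/mol); barrier = 17.9 kJ/mol.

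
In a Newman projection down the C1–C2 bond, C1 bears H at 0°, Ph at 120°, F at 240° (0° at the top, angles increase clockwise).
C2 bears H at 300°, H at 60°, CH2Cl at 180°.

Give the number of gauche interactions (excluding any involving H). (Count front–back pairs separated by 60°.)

2

Non-H gauche pairs: Ph(120°)/CH2Cl(180°); F(240°)/CH2Cl(180°) — 2 interactions.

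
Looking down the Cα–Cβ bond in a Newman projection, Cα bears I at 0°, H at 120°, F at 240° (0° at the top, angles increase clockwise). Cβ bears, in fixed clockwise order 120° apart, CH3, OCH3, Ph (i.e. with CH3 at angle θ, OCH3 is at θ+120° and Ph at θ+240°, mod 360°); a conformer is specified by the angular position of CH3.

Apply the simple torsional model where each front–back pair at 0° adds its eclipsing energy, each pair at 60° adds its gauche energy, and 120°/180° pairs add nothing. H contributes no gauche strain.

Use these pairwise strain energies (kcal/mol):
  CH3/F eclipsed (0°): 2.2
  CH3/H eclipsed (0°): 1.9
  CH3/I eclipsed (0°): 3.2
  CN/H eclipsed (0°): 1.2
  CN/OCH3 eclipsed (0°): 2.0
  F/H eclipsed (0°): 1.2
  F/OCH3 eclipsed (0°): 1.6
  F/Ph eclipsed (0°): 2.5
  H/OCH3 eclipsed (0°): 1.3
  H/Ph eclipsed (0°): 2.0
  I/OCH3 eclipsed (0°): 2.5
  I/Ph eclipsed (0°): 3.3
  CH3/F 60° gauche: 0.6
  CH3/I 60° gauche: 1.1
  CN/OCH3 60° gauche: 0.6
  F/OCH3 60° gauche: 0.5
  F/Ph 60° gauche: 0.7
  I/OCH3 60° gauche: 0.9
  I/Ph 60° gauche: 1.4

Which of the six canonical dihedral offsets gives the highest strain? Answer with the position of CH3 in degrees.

CH3 at 0° (eclipsed): I(0°)/CH3(0°) eclipsed 3.2; H(120°)/OCH3(120°) eclipsed 1.3; F(240°)/Ph(240°) eclipsed 2.5 → 7.0 kcal/mol.
CH3 at 60° (staggered): I(0°)/CH3(60°) gauche 1.1; I(0°)/Ph(300°) gauche 1.4; F(240°)/OCH3(180°) gauche 0.5; F(240°)/Ph(300°) gauche 0.7 → 3.7 kcal/mol.
CH3 at 120° (eclipsed): I(0°)/Ph(0°) eclipsed 3.3; H(120°)/CH3(120°) eclipsed 1.9; F(240°)/OCH3(240°) eclipsed 1.6 → 6.8 kcal/mol.
CH3 at 180° (staggered): I(0°)/OCH3(300°) gauche 0.9; I(0°)/Ph(60°) gauche 1.4; F(240°)/CH3(180°) gauche 0.6; F(240°)/OCH3(300°) gauche 0.5 → 3.4 kcal/mol.
CH3 at 240° (eclipsed): I(0°)/OCH3(0°) eclipsed 2.5; H(120°)/Ph(120°) eclipsed 2.0; F(240°)/CH3(240°) eclipsed 2.2 → 6.7 kcal/mol.
CH3 at 300° (staggered): I(0°)/CH3(300°) gauche 1.1; I(0°)/OCH3(60°) gauche 0.9; F(240°)/CH3(300°) gauche 0.6; F(240°)/Ph(180°) gauche 0.7 → 3.3 kcal/mol.
The maximum (7.0 kcal/mol) occurs with CH3 at 0°.

0°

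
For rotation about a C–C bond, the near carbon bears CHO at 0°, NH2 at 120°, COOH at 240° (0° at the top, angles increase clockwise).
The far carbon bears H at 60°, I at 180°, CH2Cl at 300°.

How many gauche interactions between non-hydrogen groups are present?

Non-H gauche pairs: CHO(0°)/CH2Cl(300°); NH2(120°)/I(180°); COOH(240°)/I(180°); COOH(240°)/CH2Cl(300°) — 4 interactions.

4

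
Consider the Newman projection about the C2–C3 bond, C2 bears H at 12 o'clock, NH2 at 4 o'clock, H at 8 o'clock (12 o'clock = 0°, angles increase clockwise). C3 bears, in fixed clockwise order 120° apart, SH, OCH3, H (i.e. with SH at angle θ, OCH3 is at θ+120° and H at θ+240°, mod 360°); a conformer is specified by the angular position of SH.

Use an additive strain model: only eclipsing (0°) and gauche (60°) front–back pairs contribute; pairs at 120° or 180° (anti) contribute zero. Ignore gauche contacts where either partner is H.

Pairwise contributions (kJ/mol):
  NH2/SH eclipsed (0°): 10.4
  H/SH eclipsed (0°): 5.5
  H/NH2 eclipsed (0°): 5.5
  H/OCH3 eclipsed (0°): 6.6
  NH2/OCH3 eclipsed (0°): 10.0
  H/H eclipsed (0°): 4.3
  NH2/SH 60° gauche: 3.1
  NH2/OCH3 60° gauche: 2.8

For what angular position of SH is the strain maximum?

120°

SH at 0° (eclipsed): H(0°)/SH(0°) eclipsed 5.5; NH2(120°)/OCH3(120°) eclipsed 10.0; H(240°)/H(240°) eclipsed 4.3 → 19.8 kJ/mol.
SH at 60° (staggered): NH2(120°)/SH(60°) gauche 3.1; NH2(120°)/OCH3(180°) gauche 2.8 → 5.9 kJ/mol.
SH at 120° (eclipsed): H(0°)/H(0°) eclipsed 4.3; NH2(120°)/SH(120°) eclipsed 10.4; H(240°)/OCH3(240°) eclipsed 6.6 → 21.3 kJ/mol.
SH at 180° (staggered): NH2(120°)/SH(180°) gauche 3.1 → 3.1 kJ/mol.
SH at 240° (eclipsed): H(0°)/OCH3(0°) eclipsed 6.6; NH2(120°)/H(120°) eclipsed 5.5; H(240°)/SH(240°) eclipsed 5.5 → 17.6 kJ/mol.
SH at 300° (staggered): NH2(120°)/OCH3(60°) gauche 2.8 → 2.8 kJ/mol.
The maximum (21.3 kJ/mol) occurs with SH at 120°.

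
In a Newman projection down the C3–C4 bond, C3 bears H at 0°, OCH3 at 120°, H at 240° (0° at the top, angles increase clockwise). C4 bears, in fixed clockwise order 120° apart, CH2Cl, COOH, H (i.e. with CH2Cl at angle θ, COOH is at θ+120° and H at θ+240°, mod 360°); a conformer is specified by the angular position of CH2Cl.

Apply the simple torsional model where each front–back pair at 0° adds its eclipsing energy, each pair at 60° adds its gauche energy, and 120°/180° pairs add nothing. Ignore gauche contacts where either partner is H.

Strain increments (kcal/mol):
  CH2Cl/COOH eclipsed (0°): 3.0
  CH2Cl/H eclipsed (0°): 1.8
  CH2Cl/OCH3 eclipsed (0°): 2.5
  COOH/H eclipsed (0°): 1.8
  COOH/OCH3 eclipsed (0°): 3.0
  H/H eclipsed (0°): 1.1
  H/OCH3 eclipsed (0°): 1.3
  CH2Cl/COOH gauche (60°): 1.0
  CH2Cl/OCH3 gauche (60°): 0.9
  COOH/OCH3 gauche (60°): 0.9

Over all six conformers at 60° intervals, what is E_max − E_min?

CH2Cl at 0° (eclipsed): H–CH2Cl eclipsed, OCH3–COOH eclipsed, H–H eclipsed; 1.8 + 3.0 + 1.1 = 5.9 kcal/mol.
CH2Cl at 60° (staggered): OCH3–CH2Cl gauche, OCH3–COOH gauche; 0.9 + 0.9 = 1.8 kcal/mol.
CH2Cl at 120° (eclipsed): H–H eclipsed, OCH3–CH2Cl eclipsed, H–COOH eclipsed; 1.1 + 2.5 + 1.8 = 5.4 kcal/mol.
CH2Cl at 180° (staggered): OCH3–CH2Cl gauche; 0.9 = 0.9 kcal/mol.
CH2Cl at 240° (eclipsed): H–COOH eclipsed, OCH3–H eclipsed, H–CH2Cl eclipsed; 1.8 + 1.3 + 1.8 = 4.9 kcal/mol.
CH2Cl at 300° (staggered): OCH3–COOH gauche; 0.9 = 0.9 kcal/mol.
Max at 0° (5.9 kcal/mol), min at 180° (0.9 kcal/mol); barrier = 5.0 kcal/mol.

5.0 kcal/mol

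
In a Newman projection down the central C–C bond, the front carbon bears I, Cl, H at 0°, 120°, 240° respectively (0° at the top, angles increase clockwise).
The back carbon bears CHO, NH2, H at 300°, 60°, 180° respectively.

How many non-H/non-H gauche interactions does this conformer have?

3

Non-H gauche pairs: I(0°)/CHO(300°); I(0°)/NH2(60°); Cl(120°)/NH2(60°) — 3 interactions.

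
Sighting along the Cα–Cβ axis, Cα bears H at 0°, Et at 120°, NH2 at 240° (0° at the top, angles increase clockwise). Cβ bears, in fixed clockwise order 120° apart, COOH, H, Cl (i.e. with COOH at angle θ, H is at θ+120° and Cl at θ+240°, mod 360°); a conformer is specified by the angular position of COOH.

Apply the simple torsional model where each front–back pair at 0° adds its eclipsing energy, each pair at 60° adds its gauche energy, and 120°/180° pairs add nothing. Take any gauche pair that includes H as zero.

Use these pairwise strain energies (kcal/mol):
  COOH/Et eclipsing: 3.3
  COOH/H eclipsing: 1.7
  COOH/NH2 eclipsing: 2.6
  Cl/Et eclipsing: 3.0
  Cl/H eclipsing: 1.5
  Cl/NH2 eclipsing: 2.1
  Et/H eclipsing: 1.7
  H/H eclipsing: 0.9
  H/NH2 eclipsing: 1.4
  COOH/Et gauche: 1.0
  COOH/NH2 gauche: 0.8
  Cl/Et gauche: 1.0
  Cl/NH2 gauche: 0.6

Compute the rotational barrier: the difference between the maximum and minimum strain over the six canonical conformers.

COOH at 0° (eclipsed): H(0°)/COOH(0°) eclipsed 1.7; Et(120°)/H(120°) eclipsed 1.7; NH2(240°)/Cl(240°) eclipsed 2.1 → 5.5 kcal/mol.
COOH at 60° (staggered): Et(120°)/COOH(60°) gauche 1.0; NH2(240°)/Cl(300°) gauche 0.6 → 1.6 kcal/mol.
COOH at 120° (eclipsed): H(0°)/Cl(0°) eclipsed 1.5; Et(120°)/COOH(120°) eclipsed 3.3; NH2(240°)/H(240°) eclipsed 1.4 → 6.2 kcal/mol.
COOH at 180° (staggered): Et(120°)/COOH(180°) gauche 1.0; Et(120°)/Cl(60°) gauche 1.0; NH2(240°)/COOH(180°) gauche 0.8 → 2.8 kcal/mol.
COOH at 240° (eclipsed): H(0°)/H(0°) eclipsed 0.9; Et(120°)/Cl(120°) eclipsed 3.0; NH2(240°)/COOH(240°) eclipsed 2.6 → 6.5 kcal/mol.
COOH at 300° (staggered): Et(120°)/Cl(180°) gauche 1.0; NH2(240°)/COOH(300°) gauche 0.8; NH2(240°)/Cl(180°) gauche 0.6 → 2.4 kcal/mol.
Max at 240° (6.5 kcal/mol), min at 60° (1.6 kcal/mol); barrier = 4.9 kcal/mol.

4.9 kcal/mol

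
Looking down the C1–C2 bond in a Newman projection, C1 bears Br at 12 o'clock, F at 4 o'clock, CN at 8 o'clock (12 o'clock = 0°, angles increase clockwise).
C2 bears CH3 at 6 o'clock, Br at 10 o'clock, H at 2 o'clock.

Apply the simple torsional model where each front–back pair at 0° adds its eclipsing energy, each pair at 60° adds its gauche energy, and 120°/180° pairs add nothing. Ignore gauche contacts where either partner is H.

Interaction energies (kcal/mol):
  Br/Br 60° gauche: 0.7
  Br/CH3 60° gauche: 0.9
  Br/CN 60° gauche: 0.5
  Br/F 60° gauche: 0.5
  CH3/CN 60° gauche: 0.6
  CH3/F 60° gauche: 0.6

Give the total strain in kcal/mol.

2.4 kcal/mol

This conformer (staggered): Br(0°)/Br(300°) gauche 0.7; F(120°)/CH3(180°) gauche 0.6; CN(240°)/CH3(180°) gauche 0.6; CN(240°)/Br(300°) gauche 0.5 → 2.4 kcal/mol.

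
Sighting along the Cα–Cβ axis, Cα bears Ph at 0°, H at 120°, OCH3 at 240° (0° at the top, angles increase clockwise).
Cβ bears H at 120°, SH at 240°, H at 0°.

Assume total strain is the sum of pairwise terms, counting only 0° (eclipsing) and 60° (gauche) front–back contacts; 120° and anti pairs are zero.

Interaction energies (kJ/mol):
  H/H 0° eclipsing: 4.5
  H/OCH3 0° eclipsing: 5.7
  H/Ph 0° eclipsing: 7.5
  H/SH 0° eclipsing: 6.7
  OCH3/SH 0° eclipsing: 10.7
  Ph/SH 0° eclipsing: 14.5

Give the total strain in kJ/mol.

22.7 kJ/mol

This conformer (eclipsed): Ph–H eclipsed, H–H eclipsed, OCH3–SH eclipsed; 7.5 + 4.5 + 10.7 = 22.7 kJ/mol.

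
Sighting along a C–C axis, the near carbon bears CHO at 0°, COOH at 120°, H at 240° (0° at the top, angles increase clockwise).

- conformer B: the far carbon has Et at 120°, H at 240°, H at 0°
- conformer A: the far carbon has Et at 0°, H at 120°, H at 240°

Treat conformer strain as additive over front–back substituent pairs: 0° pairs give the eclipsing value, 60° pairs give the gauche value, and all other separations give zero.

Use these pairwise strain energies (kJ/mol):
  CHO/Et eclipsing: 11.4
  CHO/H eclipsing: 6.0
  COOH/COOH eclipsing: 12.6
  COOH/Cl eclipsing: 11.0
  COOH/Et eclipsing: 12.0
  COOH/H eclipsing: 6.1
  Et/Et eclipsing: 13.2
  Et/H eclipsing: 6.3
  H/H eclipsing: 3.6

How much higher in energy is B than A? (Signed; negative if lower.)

+0.5 kJ/mol

B (eclipsed): CHO–H eclipsed, COOH–Et eclipsed, H–H eclipsed; 6.0 + 12.0 + 3.6 = 21.6 kJ/mol.
A (eclipsed): CHO–Et eclipsed, COOH–H eclipsed, H–H eclipsed; 11.4 + 6.1 + 3.6 = 21.1 kJ/mol.
E(B) − E(A) = 21.6 − 21.1 = +0.5 kJ/mol.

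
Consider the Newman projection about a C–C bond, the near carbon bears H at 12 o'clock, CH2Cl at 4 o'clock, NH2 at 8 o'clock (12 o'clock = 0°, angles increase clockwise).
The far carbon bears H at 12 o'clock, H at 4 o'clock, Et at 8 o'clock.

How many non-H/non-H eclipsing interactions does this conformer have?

Non-H eclipsing pairs: NH2(240°)/Et(240°) — 1 interaction.

1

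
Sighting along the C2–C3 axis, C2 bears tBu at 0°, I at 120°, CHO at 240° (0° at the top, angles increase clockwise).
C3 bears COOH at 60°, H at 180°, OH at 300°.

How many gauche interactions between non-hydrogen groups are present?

4

Non-H gauche pairs: tBu(0°)/COOH(60°); tBu(0°)/OH(300°); I(120°)/COOH(60°); CHO(240°)/OH(300°) — 4 interactions.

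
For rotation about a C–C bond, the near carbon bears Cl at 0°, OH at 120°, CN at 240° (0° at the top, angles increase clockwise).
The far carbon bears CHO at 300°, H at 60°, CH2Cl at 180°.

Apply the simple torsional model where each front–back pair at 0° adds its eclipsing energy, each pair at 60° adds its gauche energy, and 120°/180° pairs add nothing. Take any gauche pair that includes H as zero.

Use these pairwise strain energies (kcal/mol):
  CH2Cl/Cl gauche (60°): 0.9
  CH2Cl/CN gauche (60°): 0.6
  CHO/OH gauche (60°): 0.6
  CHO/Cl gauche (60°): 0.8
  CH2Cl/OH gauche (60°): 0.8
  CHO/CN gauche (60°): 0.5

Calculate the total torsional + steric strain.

2.7 kcal/mol

This conformer (staggered): Cl–CHO gauche, OH–CH2Cl gauche, CN–CHO gauche, CN–CH2Cl gauche; 0.8 + 0.8 + 0.5 + 0.6 = 2.7 kcal/mol.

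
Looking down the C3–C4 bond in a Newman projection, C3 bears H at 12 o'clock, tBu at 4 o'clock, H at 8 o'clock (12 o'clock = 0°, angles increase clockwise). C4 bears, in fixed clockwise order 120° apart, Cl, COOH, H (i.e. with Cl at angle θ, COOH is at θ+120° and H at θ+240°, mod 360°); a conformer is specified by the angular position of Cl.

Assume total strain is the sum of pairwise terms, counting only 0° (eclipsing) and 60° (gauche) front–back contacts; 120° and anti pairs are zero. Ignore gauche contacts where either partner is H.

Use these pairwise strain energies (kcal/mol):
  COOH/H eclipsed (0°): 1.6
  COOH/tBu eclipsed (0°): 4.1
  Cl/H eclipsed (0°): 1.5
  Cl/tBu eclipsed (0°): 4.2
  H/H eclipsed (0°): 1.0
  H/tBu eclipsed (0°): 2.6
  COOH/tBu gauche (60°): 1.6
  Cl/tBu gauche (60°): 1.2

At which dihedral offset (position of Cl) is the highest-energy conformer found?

120°

Cl at 0° (eclipsed): H–Cl eclipsed, tBu–COOH eclipsed, H–H eclipsed; 1.5 + 4.1 + 1.0 = 6.6 kcal/mol.
Cl at 60° (staggered): tBu–Cl gauche, tBu–COOH gauche; 1.2 + 1.6 = 2.8 kcal/mol.
Cl at 120° (eclipsed): H–H eclipsed, tBu–Cl eclipsed, H–COOH eclipsed; 1.0 + 4.2 + 1.6 = 6.8 kcal/mol.
Cl at 180° (staggered): tBu–Cl gauche; 1.2 = 1.2 kcal/mol.
Cl at 240° (eclipsed): H–COOH eclipsed, tBu–H eclipsed, H–Cl eclipsed; 1.6 + 2.6 + 1.5 = 5.7 kcal/mol.
Cl at 300° (staggered): tBu–COOH gauche; 1.6 = 1.6 kcal/mol.
The maximum (6.8 kcal/mol) occurs with Cl at 120°.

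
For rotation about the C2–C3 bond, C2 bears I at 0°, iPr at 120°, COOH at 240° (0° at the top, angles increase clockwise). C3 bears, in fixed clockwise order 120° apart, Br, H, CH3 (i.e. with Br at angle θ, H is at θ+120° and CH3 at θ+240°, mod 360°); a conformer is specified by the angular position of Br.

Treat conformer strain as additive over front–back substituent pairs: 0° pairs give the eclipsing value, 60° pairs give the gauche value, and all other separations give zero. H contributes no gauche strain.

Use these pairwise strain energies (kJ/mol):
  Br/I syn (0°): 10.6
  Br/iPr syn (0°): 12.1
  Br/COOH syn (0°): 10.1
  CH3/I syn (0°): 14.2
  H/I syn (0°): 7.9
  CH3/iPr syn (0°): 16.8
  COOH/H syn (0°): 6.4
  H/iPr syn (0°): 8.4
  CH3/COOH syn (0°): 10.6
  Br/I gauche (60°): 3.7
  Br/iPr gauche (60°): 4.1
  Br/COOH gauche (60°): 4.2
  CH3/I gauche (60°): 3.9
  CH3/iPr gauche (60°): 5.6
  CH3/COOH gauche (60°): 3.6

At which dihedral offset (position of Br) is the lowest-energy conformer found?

Br at 0° (eclipsed): I(0°)/Br(0°) eclipsed 10.6; iPr(120°)/H(120°) eclipsed 8.4; COOH(240°)/CH3(240°) eclipsed 10.6 → 29.6 kJ/mol.
Br at 60° (staggered): I(0°)/Br(60°) gauche 3.7; I(0°)/CH3(300°) gauche 3.9; iPr(120°)/Br(60°) gauche 4.1; COOH(240°)/CH3(300°) gauche 3.6 → 15.3 kJ/mol.
Br at 120° (eclipsed): I(0°)/CH3(0°) eclipsed 14.2; iPr(120°)/Br(120°) eclipsed 12.1; COOH(240°)/H(240°) eclipsed 6.4 → 32.7 kJ/mol.
Br at 180° (staggered): I(0°)/CH3(60°) gauche 3.9; iPr(120°)/Br(180°) gauche 4.1; iPr(120°)/CH3(60°) gauche 5.6; COOH(240°)/Br(180°) gauche 4.2 → 17.8 kJ/mol.
Br at 240° (eclipsed): I(0°)/H(0°) eclipsed 7.9; iPr(120°)/CH3(120°) eclipsed 16.8; COOH(240°)/Br(240°) eclipsed 10.1 → 34.8 kJ/mol.
Br at 300° (staggered): I(0°)/Br(300°) gauche 3.7; iPr(120°)/CH3(180°) gauche 5.6; COOH(240°)/Br(300°) gauche 4.2; COOH(240°)/CH3(180°) gauche 3.6 → 17.1 kJ/mol.
The minimum (15.3 kJ/mol) occurs with Br at 60°.

60°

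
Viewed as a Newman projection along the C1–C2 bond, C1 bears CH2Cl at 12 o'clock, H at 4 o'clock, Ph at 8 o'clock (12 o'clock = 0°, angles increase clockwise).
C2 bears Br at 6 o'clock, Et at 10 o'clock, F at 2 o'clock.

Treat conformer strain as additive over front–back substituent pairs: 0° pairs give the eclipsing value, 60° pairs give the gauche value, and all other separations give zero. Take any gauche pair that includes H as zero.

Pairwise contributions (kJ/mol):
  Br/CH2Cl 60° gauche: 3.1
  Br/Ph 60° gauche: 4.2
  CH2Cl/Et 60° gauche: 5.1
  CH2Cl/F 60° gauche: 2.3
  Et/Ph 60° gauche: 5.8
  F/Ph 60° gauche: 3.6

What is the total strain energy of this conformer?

17.4 kJ/mol

This conformer is staggered. CH2Cl at 0° is gauche with Et at 300° (5.1); CH2Cl at 0° is gauche with F at 60° (2.3); Ph at 240° is gauche with Br at 180° (4.2); Ph at 240° is gauche with Et at 300° (5.8). Total 17.4 kJ/mol.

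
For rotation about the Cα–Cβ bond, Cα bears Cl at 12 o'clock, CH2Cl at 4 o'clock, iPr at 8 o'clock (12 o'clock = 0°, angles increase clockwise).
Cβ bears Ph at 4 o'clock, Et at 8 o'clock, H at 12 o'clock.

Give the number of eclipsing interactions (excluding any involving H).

2

Non-H eclipsing pairs: CH2Cl(120°)/Ph(120°); iPr(240°)/Et(240°) — 2 interactions.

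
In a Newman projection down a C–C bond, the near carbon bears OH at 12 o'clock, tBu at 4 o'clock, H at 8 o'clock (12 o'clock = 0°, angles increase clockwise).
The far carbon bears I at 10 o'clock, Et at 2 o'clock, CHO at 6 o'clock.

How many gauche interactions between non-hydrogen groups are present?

4

Non-H gauche pairs: OH(0°)/I(300°); OH(0°)/Et(60°); tBu(120°)/Et(60°); tBu(120°)/CHO(180°) — 4 interactions.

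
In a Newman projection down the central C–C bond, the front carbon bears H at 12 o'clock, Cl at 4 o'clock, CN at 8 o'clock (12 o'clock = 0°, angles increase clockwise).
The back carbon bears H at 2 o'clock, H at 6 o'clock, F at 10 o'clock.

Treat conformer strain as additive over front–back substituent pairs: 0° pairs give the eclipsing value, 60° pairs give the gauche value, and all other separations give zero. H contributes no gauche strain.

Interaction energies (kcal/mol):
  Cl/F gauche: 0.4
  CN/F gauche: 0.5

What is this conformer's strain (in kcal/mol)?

0.5 kcal/mol

This conformer (staggered): CN(240°)/F(300°) gauche 0.5 → 0.5 kcal/mol.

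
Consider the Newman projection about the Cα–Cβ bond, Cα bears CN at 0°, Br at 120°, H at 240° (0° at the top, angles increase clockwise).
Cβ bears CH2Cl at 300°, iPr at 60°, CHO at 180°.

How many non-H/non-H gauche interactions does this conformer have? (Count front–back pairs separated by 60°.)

Non-H gauche pairs: CN(0°)/CH2Cl(300°); CN(0°)/iPr(60°); Br(120°)/iPr(60°); Br(120°)/CHO(180°) — 4 interactions.

4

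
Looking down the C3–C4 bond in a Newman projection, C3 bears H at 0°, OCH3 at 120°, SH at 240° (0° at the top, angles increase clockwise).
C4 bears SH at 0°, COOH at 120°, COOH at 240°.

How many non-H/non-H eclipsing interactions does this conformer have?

Non-H eclipsing pairs: OCH3(120°)/COOH(120°); SH(240°)/COOH(240°) — 2 interactions.

2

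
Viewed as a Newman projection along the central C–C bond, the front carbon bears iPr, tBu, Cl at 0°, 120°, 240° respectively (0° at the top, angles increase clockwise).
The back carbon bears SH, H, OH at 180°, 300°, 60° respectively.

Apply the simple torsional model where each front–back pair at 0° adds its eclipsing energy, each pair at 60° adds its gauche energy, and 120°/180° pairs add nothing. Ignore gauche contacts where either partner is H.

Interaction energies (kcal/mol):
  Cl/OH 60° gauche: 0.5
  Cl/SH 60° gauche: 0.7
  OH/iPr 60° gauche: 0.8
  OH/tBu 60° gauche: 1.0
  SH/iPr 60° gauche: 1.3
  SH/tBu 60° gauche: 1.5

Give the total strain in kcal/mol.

4.0 kcal/mol

This conformer (staggered): iPr(0°)/OH(60°) gauche 0.8; tBu(120°)/SH(180°) gauche 1.5; tBu(120°)/OH(60°) gauche 1.0; Cl(240°)/SH(180°) gauche 0.7 → 4.0 kcal/mol.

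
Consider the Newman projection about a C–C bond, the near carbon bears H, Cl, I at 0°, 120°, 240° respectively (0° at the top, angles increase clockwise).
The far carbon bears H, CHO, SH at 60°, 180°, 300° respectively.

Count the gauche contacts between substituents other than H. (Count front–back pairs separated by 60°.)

Non-H gauche pairs: Cl(120°)/CHO(180°); I(240°)/CHO(180°); I(240°)/SH(300°) — 3 interactions.

3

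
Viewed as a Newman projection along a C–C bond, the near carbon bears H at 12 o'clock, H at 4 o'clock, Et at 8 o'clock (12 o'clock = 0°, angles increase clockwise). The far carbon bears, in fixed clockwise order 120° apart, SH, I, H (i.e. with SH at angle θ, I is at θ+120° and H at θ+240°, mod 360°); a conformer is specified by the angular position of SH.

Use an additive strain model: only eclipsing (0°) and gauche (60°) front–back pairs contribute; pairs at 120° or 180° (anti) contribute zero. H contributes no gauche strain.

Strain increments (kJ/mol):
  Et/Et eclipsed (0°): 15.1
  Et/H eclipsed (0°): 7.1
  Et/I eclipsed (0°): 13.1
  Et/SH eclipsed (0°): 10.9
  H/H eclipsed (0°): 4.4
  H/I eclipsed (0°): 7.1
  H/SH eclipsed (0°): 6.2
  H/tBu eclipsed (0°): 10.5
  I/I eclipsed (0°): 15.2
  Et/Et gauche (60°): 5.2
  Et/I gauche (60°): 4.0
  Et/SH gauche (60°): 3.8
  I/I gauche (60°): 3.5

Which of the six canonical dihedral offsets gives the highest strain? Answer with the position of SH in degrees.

SH at 0° (eclipsed): H(0°)/SH(0°) eclipsed 6.2; H(120°)/I(120°) eclipsed 7.1; Et(240°)/H(240°) eclipsed 7.1 → 20.4 kJ/mol.
SH at 60° (staggered): Et(240°)/I(180°) gauche 4.0 → 4.0 kJ/mol.
SH at 120° (eclipsed): H(0°)/H(0°) eclipsed 4.4; H(120°)/SH(120°) eclipsed 6.2; Et(240°)/I(240°) eclipsed 13.1 → 23.7 kJ/mol.
SH at 180° (staggered): Et(240°)/SH(180°) gauche 3.8; Et(240°)/I(300°) gauche 4.0 → 7.8 kJ/mol.
SH at 240° (eclipsed): H(0°)/I(0°) eclipsed 7.1; H(120°)/H(120°) eclipsed 4.4; Et(240°)/SH(240°) eclipsed 10.9 → 22.4 kJ/mol.
SH at 300° (staggered): Et(240°)/SH(300°) gauche 3.8 → 3.8 kJ/mol.
The maximum (23.7 kJ/mol) occurs with SH at 120°.

120°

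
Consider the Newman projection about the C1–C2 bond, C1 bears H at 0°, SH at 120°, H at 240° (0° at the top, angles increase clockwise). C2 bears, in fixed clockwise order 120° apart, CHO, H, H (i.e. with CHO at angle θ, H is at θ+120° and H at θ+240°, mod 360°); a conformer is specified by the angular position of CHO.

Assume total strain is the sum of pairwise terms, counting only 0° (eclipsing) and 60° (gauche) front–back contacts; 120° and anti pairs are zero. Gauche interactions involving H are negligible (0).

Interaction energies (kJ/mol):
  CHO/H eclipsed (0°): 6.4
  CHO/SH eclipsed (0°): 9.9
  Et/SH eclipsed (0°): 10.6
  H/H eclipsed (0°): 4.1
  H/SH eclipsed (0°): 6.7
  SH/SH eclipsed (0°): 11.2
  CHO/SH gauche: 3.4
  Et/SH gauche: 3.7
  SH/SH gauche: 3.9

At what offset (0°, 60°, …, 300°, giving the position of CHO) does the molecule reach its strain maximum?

120°

CHO at 0° (eclipsed): H(0°)/CHO(0°) eclipsed 6.4; SH(120°)/H(120°) eclipsed 6.7; H(240°)/H(240°) eclipsed 4.1 → 17.2 kJ/mol.
CHO at 60° (staggered): SH(120°)/CHO(60°) gauche 3.4 → 3.4 kJ/mol.
CHO at 120° (eclipsed): H(0°)/H(0°) eclipsed 4.1; SH(120°)/CHO(120°) eclipsed 9.9; H(240°)/H(240°) eclipsed 4.1 → 18.1 kJ/mol.
CHO at 180° (staggered): SH(120°)/CHO(180°) gauche 3.4 → 3.4 kJ/mol.
CHO at 240° (eclipsed): H(0°)/H(0°) eclipsed 4.1; SH(120°)/H(120°) eclipsed 6.7; H(240°)/CHO(240°) eclipsed 6.4 → 17.2 kJ/mol.
CHO at 300° (staggered): no non-H gauche contacts → 0.0 kJ/mol.
The maximum (18.1 kJ/mol) occurs with CHO at 120°.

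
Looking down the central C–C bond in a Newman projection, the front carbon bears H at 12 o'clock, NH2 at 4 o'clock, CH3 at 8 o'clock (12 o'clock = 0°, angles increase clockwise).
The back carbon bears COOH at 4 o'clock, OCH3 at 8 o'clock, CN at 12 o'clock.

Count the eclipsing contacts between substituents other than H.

2

Non-H eclipsing pairs: NH2(120°)/COOH(120°); CH3(240°)/OCH3(240°) — 2 interactions.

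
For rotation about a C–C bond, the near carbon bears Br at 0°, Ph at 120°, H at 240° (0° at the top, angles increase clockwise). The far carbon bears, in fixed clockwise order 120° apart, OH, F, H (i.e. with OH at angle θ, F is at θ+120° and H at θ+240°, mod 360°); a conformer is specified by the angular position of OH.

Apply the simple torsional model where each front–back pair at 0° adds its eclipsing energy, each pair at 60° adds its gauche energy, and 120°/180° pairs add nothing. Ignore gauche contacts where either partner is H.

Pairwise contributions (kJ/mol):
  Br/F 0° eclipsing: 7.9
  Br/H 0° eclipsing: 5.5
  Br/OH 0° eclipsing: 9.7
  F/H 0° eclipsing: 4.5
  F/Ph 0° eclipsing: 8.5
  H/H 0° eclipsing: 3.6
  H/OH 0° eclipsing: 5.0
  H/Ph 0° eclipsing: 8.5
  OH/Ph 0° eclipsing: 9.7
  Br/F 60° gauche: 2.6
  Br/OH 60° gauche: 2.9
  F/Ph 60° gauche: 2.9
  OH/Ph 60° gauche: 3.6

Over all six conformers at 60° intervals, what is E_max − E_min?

15.6 kJ/mol

OH at 0° (eclipsed): Br(0°)/OH(0°) eclipsed 9.7; Ph(120°)/F(120°) eclipsed 8.5; H(240°)/H(240°) eclipsed 3.6 → 21.8 kJ/mol.
OH at 60° (staggered): Br(0°)/OH(60°) gauche 2.9; Ph(120°)/OH(60°) gauche 3.6; Ph(120°)/F(180°) gauche 2.9 → 9.4 kJ/mol.
OH at 120° (eclipsed): Br(0°)/H(0°) eclipsed 5.5; Ph(120°)/OH(120°) eclipsed 9.7; H(240°)/F(240°) eclipsed 4.5 → 19.7 kJ/mol.
OH at 180° (staggered): Br(0°)/F(300°) gauche 2.6; Ph(120°)/OH(180°) gauche 3.6 → 6.2 kJ/mol.
OH at 240° (eclipsed): Br(0°)/F(0°) eclipsed 7.9; Ph(120°)/H(120°) eclipsed 8.5; H(240°)/OH(240°) eclipsed 5.0 → 21.4 kJ/mol.
OH at 300° (staggered): Br(0°)/OH(300°) gauche 2.9; Br(0°)/F(60°) gauche 2.6; Ph(120°)/F(60°) gauche 2.9 → 8.4 kJ/mol.
Max at 0° (21.8 kJ/mol), min at 180° (6.2 kJ/mol); barrier = 15.6 kJ/mol.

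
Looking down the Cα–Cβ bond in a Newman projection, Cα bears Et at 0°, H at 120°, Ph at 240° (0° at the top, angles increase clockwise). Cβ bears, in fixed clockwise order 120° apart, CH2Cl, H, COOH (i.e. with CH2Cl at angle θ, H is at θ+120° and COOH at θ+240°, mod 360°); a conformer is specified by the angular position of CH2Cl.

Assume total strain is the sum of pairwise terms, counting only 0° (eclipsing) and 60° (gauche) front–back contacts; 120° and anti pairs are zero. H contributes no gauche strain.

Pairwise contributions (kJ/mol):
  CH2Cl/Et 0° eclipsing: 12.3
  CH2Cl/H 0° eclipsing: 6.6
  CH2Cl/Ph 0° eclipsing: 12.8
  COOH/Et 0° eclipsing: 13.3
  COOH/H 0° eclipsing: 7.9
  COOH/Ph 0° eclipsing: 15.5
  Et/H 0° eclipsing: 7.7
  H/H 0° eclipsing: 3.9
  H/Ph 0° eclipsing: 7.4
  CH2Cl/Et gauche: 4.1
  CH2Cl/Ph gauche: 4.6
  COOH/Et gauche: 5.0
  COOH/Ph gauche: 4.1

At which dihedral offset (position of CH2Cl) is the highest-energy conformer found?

0°

CH2Cl at 0° (eclipsed): Et–CH2Cl eclipsed, H–H eclipsed, Ph–COOH eclipsed; 12.3 + 3.9 + 15.5 = 31.7 kJ/mol.
CH2Cl at 60° (staggered): Et–CH2Cl gauche, Et–COOH gauche, Ph–COOH gauche; 4.1 + 5.0 + 4.1 = 13.2 kJ/mol.
CH2Cl at 120° (eclipsed): Et–COOH eclipsed, H–CH2Cl eclipsed, Ph–H eclipsed; 13.3 + 6.6 + 7.4 = 27.3 kJ/mol.
CH2Cl at 180° (staggered): Et–COOH gauche, Ph–CH2Cl gauche; 5.0 + 4.6 = 9.6 kJ/mol.
CH2Cl at 240° (eclipsed): Et–H eclipsed, H–COOH eclipsed, Ph–CH2Cl eclipsed; 7.7 + 7.9 + 12.8 = 28.4 kJ/mol.
CH2Cl at 300° (staggered): Et–CH2Cl gauche, Ph–CH2Cl gauche, Ph–COOH gauche; 4.1 + 4.6 + 4.1 = 12.8 kJ/mol.
The maximum (31.7 kJ/mol) occurs with CH2Cl at 0°.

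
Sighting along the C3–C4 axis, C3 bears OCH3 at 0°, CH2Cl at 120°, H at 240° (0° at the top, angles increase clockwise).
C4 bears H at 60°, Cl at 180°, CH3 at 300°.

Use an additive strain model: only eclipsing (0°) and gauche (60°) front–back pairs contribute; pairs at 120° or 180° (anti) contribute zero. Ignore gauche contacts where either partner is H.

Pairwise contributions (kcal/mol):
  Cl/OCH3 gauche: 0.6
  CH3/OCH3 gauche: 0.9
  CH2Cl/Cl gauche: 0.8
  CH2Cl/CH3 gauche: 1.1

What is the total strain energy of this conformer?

1.7 kcal/mol

This conformer (staggered): OCH3–CH3 gauche, CH2Cl–Cl gauche; 0.9 + 0.8 = 1.7 kcal/mol.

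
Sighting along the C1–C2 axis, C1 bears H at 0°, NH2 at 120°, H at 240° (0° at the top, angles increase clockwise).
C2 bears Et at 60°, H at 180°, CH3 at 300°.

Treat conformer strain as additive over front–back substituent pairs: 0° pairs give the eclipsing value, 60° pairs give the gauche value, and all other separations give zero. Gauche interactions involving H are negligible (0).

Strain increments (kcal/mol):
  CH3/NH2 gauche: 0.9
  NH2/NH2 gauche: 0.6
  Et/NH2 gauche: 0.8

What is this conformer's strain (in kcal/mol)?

0.8 kcal/mol

This conformer (staggered): NH2–Et gauche; 0.8 = 0.8 kcal/mol.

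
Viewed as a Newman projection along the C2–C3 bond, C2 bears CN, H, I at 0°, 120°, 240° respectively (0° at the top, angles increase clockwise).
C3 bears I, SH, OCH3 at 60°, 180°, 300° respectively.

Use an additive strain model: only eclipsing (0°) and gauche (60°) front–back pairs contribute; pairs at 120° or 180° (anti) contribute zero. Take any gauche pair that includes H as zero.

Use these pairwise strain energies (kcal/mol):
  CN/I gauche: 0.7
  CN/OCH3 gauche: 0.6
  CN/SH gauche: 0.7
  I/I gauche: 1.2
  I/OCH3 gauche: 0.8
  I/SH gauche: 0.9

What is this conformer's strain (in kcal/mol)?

3.0 kcal/mol

This conformer (staggered): CN(0°)/I(60°) gauche 0.7; CN(0°)/OCH3(300°) gauche 0.6; I(240°)/SH(180°) gauche 0.9; I(240°)/OCH3(300°) gauche 0.8 → 3.0 kcal/mol.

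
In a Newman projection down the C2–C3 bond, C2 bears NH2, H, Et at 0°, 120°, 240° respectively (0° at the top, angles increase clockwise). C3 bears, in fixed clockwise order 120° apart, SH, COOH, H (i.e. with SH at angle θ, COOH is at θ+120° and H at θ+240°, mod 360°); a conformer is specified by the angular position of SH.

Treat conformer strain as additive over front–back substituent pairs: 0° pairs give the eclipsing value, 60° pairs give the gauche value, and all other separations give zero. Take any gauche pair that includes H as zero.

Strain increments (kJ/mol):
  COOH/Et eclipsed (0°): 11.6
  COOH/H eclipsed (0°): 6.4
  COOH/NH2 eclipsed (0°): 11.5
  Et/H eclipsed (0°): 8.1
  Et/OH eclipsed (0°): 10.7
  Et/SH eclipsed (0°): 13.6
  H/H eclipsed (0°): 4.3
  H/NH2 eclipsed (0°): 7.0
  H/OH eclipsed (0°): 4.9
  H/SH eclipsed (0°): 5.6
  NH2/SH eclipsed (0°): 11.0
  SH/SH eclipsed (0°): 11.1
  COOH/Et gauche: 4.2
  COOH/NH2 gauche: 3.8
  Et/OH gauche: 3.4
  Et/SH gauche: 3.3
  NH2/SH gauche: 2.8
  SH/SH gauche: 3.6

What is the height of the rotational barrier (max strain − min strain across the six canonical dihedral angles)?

22.4 kJ/mol

SH at 0° is eclipsed. NH2 at 0° is eclipsed with SH at 0° (11.0); H at 120° is eclipsed with COOH at 120° (6.4); Et at 240° is eclipsed with H at 240° (8.1). Total 25.5 kJ/mol.
SH at 60° is staggered. NH2 at 0° is gauche with SH at 60° (2.8); Et at 240° is gauche with COOH at 180° (4.2). Total 7.0 kJ/mol.
SH at 120° is eclipsed. NH2 at 0° is eclipsed with H at 0° (7.0); H at 120° is eclipsed with SH at 120° (5.6); Et at 240° is eclipsed with COOH at 240° (11.6). Total 24.2 kJ/mol.
SH at 180° is staggered. NH2 at 0° is gauche with COOH at 300° (3.8); Et at 240° is gauche with SH at 180° (3.3); Et at 240° is gauche with COOH at 300° (4.2). Total 11.3 kJ/mol.
SH at 240° is eclipsed. NH2 at 0° is eclipsed with COOH at 0° (11.5); H at 120° is eclipsed with H at 120° (4.3); Et at 240° is eclipsed with SH at 240° (13.6). Total 29.4 kJ/mol.
SH at 300° is staggered. NH2 at 0° is gauche with SH at 300° (2.8); NH2 at 0° is gauche with COOH at 60° (3.8); Et at 240° is gauche with SH at 300° (3.3). Total 9.9 kJ/mol.
Max at 240° (29.4 kJ/mol), min at 60° (7.0 kJ/mol); barrier = 22.4 kJ/mol.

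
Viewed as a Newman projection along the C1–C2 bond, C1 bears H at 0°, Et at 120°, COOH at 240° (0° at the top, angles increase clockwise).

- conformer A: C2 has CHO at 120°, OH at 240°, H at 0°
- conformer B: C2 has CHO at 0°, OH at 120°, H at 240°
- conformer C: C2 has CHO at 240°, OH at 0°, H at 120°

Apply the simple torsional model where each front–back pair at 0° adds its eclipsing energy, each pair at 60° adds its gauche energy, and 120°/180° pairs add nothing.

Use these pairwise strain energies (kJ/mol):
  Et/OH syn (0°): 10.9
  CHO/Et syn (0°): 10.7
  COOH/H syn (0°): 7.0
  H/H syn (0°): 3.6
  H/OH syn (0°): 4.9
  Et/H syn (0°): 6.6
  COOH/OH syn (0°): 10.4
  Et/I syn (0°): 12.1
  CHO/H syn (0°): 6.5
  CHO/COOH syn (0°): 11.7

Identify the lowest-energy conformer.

A is eclipsed. H at 0° is eclipsed with H at 0° (3.6); Et at 120° is eclipsed with CHO at 120° (10.7); COOH at 240° is eclipsed with OH at 240° (10.4). Total 24.7 kJ/mol.
B is eclipsed. H at 0° is eclipsed with CHO at 0° (6.5); Et at 120° is eclipsed with OH at 120° (10.9); COOH at 240° is eclipsed with H at 240° (7.0). Total 24.4 kJ/mol.
C is eclipsed. H at 0° is eclipsed with OH at 0° (4.9); Et at 120° is eclipsed with H at 120° (6.6); COOH at 240° is eclipsed with CHO at 240° (11.7). Total 23.2 kJ/mol.
C has the lowest total (23.2 kJ/mol).

C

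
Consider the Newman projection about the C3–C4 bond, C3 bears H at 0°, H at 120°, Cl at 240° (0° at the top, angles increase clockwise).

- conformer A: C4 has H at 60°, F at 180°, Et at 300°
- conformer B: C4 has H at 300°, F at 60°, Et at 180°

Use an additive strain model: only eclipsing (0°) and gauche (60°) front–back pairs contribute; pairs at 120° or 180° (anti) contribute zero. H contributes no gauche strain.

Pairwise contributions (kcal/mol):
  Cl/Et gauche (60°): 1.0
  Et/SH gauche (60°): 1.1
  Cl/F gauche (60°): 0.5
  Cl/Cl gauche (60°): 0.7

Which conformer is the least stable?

A

A (staggered): Cl(240°)/F(180°) gauche 0.5; Cl(240°)/Et(300°) gauche 1.0 → 1.5 kcal/mol.
B (staggered): Cl(240°)/Et(180°) gauche 1.0 → 1.0 kcal/mol.
A has the highest total (1.5 kcal/mol).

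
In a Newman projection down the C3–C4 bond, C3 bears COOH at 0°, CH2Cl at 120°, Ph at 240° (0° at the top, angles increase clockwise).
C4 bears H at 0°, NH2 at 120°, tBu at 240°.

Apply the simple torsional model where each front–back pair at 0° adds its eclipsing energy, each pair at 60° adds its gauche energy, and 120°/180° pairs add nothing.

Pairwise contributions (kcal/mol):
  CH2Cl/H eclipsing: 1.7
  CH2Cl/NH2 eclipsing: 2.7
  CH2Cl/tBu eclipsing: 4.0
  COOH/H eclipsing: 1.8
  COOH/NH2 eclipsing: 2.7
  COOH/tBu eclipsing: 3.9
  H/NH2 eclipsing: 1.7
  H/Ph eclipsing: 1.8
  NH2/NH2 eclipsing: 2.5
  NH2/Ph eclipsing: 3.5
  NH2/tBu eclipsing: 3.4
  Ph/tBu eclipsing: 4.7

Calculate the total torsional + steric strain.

9.2 kcal/mol

This conformer (eclipsed): COOH(0°)/H(0°) eclipsed 1.8; CH2Cl(120°)/NH2(120°) eclipsed 2.7; Ph(240°)/tBu(240°) eclipsed 4.7 → 9.2 kcal/mol.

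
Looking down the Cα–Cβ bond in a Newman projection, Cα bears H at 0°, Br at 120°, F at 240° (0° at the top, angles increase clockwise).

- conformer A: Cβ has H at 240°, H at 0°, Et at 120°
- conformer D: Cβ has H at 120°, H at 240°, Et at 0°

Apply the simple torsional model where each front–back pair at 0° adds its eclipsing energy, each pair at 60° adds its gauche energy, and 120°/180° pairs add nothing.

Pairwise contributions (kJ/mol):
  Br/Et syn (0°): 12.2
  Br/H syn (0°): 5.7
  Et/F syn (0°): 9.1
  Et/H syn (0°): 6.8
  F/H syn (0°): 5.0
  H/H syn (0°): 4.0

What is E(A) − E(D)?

+3.7 kJ/mol

A (eclipsed): H(0°)/H(0°) eclipsed 4.0; Br(120°)/Et(120°) eclipsed 12.2; F(240°)/H(240°) eclipsed 5.0 → 21.2 kJ/mol.
D (eclipsed): H(0°)/Et(0°) eclipsed 6.8; Br(120°)/H(120°) eclipsed 5.7; F(240°)/H(240°) eclipsed 5.0 → 17.5 kJ/mol.
E(A) − E(D) = 21.2 − 17.5 = +3.7 kJ/mol.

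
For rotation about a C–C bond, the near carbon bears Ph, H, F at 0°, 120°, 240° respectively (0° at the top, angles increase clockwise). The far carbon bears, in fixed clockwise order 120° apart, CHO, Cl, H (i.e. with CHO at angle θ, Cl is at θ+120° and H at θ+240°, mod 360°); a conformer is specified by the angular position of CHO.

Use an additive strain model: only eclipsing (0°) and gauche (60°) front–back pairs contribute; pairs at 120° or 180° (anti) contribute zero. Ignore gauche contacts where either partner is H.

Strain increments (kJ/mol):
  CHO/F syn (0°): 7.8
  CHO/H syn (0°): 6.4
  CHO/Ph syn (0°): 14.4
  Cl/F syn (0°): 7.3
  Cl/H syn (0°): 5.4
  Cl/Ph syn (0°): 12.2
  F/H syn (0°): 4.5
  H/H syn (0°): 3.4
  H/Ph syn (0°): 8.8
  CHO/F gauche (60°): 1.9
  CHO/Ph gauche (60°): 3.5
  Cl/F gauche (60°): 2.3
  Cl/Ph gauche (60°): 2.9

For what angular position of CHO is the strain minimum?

60°

CHO at 0° (eclipsed): Ph–CHO eclipsed, H–Cl eclipsed, F–H eclipsed; 14.4 + 5.4 + 4.5 = 24.3 kJ/mol.
CHO at 60° (staggered): Ph–CHO gauche, F–Cl gauche; 3.5 + 2.3 = 5.8 kJ/mol.
CHO at 120° (eclipsed): Ph–H eclipsed, H–CHO eclipsed, F–Cl eclipsed; 8.8 + 6.4 + 7.3 = 22.5 kJ/mol.
CHO at 180° (staggered): Ph–Cl gauche, F–CHO gauche, F–Cl gauche; 2.9 + 1.9 + 2.3 = 7.1 kJ/mol.
CHO at 240° (eclipsed): Ph–Cl eclipsed, H–H eclipsed, F–CHO eclipsed; 12.2 + 3.4 + 7.8 = 23.4 kJ/mol.
CHO at 300° (staggered): Ph–CHO gauche, Ph–Cl gauche, F–CHO gauche; 3.5 + 2.9 + 1.9 = 8.3 kJ/mol.
The minimum (5.8 kJ/mol) occurs with CHO at 60°.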